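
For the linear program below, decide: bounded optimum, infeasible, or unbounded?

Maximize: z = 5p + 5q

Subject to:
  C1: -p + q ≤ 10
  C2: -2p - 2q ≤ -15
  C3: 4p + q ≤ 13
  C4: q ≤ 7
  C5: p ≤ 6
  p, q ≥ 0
The point (1.5, 7) satisfies every constraint, so the LP is feasible; the constraints give p ≤ 6 and q ≤ 7, which with p, q ≥ 0 keep the feasible region inside a bounded box. A feasible, bounded LP attains a finite optimum at a vertex.

Evaluating z = 5p + 5q at each vertex:
  (1.833, 5.667): z = 37.5
  (1.5, 7): z = 42.5
  (0.5, 7): z = 37.5

The LP has an optimal solution: (1.5, 7) with z = 42.5.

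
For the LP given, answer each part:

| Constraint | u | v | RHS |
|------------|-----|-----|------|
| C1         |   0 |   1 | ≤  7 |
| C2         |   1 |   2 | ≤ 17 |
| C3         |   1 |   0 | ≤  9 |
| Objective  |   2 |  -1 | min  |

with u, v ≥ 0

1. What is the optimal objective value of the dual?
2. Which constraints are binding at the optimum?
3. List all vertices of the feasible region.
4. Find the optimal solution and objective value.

1. -7 (by strong duality, equal to the primal optimum)
2. C1, u ≥ 0
3. (0, 0), (9, 0), (9, 4), (3, 7), (0, 7)
4. u = 0, v = 7, z = -7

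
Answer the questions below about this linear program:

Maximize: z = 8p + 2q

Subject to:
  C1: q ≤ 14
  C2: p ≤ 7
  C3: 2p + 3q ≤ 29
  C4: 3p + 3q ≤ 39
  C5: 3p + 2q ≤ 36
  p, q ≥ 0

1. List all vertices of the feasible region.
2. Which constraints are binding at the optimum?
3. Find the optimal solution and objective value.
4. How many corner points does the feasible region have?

1. (0, 0), (7, 0), (7, 5), (0, 9.667)
2. C2, C3
3. p = 7, q = 5, z = 66
4. 4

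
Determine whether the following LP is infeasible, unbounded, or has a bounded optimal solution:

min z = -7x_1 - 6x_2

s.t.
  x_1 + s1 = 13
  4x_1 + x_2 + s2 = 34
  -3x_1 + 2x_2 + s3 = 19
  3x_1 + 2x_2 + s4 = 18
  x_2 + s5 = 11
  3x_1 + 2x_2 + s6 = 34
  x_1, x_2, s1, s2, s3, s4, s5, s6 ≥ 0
The point (0, 9) satisfies every constraint, so the LP is feasible; the constraints give x_1 ≤ 13 and x_2 ≤ 11, which with x_1, x_2 ≥ 0 keep the feasible region inside a bounded box. A feasible, bounded LP attains a finite optimum at a vertex.

Evaluating z = -7x_1 - 6x_2 at each vertex:
  (0, 0): z = 0
  (6, 0): z = -42
  (0, 9): z = -54

Feasible with finite optimum z* = -54 at (0, 9).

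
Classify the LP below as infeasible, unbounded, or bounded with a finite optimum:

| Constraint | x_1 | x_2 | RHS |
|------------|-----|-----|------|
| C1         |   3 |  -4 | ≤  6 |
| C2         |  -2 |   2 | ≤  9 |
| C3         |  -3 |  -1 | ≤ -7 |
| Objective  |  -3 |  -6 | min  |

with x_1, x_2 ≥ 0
Feasible point: (2, 1) satisfies every constraint, so the LP is feasible.
Direction d = (1, 1): for each constraint row a, a·d ≤ 0 —
  (3)(1) + (-4)(1) = -1 ≤ 0
  (-2)(1) + (2)(1) = 0 ≤ 0
  (-3)(1) + (-1)(1) = -4 ≤ 0
and d ≥ 0, so (2, 1) + t·d stays feasible for every t ≥ 0. Along this ray z = -3x_1 - 6x_2 changes by -9 per unit t, so z → −∞.

Unbounded: there is a feasible ray along which z → −∞.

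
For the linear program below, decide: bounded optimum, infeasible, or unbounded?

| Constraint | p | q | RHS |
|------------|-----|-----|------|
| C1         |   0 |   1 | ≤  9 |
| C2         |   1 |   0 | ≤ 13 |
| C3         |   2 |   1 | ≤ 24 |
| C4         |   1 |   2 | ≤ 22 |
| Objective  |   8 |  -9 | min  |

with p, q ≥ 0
The point (0, 9) satisfies every constraint, so the LP is feasible; the constraints give p ≤ 13 and q ≤ 9, which with p, q ≥ 0 keep the feasible region inside a bounded box. A feasible, bounded LP attains a finite optimum at a vertex.

Evaluating z = 8p - 9q at each vertex:
  (0, 0): z = 0
  (12, 0): z = 96
  (8.667, 6.667): z = 9.333
  (4, 9): z = -49
  (0, 9): z = -81

Feasible with finite optimum z* = -81 at (0, 9).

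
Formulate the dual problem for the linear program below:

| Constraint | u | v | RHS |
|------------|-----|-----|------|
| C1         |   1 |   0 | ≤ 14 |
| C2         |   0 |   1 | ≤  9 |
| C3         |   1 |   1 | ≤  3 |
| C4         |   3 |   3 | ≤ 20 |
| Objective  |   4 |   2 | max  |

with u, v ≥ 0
Minimize: z = 14y1 + 9y2 + 3y3 + 20y4

Subject to:
  C1: -y1 - y3 - 3y4 ≤ -4
  C2: -y2 - y3 - 3y4 ≤ -2
  y1, y2, y3, y4 ≥ 0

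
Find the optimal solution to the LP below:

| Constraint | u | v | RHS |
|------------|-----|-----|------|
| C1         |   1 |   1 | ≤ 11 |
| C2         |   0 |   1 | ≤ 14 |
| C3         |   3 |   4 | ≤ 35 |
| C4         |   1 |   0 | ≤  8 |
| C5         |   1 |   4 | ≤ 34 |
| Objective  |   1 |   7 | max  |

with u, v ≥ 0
Each vertex is the intersection of two constraint boundaries that also satisfies all remaining constraints:
  u = 0 and v = 0 → (0, 0)
  u = 8 and v = 0 → (8, 0)
  3u + 4v = 35 and u = 8 → (8, 2.75)
  3u + 4v = 35 and u + 4v = 34 → (0.5, 8.375)
  u + 4v = 34 and u = 0 → (0, 8.5)

Evaluating z = u + 7v at each vertex:
  (0, 0): z = 0
  (8, 0): z = 8
  (8, 2.75): z = 27.25
  (0.5, 8.375): z = 59.12
  (0, 8.5): z = 59.5

The maximum is at (0, 8.5) with z = 59.5.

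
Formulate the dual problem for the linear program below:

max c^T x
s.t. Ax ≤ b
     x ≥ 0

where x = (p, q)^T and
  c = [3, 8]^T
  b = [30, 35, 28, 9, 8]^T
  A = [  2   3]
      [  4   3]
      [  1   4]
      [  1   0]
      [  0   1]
Minimize: z = 30y1 + 35y2 + 28y3 + 9y4 + 8y5

Subject to:
  C1: -2y1 - 4y2 - y3 - y4 ≤ -3
  C2: -3y1 - 3y2 - 4y3 - y5 ≤ -8
  y1, y2, y3, y4, y5 ≥ 0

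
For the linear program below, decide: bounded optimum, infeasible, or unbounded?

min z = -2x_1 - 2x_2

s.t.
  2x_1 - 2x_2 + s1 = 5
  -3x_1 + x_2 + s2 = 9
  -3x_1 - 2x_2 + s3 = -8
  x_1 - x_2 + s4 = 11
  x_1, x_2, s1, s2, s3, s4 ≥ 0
Feasible point: (2, 1) satisfies every constraint, so the LP is feasible.
Direction d = (1, 1): for each constraint row a, a·d ≤ 0 —
  (2)(1) + (-2)(1) = 0 ≤ 0
  (-3)(1) + (1)(1) = -2 ≤ 0
  (-3)(1) + (-2)(1) = -5 ≤ 0
  (1)(1) + (-1)(1) = 0 ≤ 0
and d ≥ 0, so (2, 1) + t·d stays feasible for every t ≥ 0. Along this ray z = -2x_1 - 2x_2 changes by -4 per unit t, so z → −∞.

Unbounded: there is a feasible ray along which z → −∞.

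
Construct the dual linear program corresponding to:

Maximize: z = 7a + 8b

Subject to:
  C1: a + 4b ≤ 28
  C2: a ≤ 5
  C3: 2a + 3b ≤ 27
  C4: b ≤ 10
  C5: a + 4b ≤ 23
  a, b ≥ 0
Minimize: z = 28y1 + 5y2 + 27y3 + 10y4 + 23y5

Subject to:
  C1: -y1 - y2 - 2y3 - y5 ≤ -7
  C2: -4y1 - 3y3 - y4 - 4y5 ≤ -8
  y1, y2, y3, y4, y5 ≥ 0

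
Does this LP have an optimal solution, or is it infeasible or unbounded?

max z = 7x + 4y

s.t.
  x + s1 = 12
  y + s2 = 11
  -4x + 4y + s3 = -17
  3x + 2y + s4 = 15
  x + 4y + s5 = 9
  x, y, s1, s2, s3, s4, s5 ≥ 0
The point (5, 0) satisfies every constraint, so the LP is feasible; the constraints give x ≤ 12 and y ≤ 11, which with x, y ≥ 0 keep the feasible region inside a bounded box. A feasible, bounded LP attains a finite optimum at a vertex.

Evaluating z = 7x + 4y at each vertex:
  (4.25, 0): z = 29.75
  (5, 0): z = 35
  (4.7, 0.45): z = 34.7

Feasible with finite optimum z* = 35 at (5, 0).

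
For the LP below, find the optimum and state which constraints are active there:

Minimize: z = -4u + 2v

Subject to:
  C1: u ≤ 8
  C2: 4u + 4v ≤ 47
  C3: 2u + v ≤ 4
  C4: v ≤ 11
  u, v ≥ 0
Optimal: u = 2, v = 0
Binding: C3, v ≥ 0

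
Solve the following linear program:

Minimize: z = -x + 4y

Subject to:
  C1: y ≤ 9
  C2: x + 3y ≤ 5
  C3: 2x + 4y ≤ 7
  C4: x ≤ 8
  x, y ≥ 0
Each vertex is the intersection of two constraint boundaries that also satisfies all remaining constraints:
  x = 0 and y = 0 → (0, 0)
  2x + 4y = 7 and y = 0 → (3.5, 0)
  x + 3y = 5 and 2x + 4y = 7 → (0.5, 1.5)
  x + 3y = 5 and x = 0 → (0, 1.667)

Evaluating z = -x + 4y at each vertex:
  (0, 0): z = 0
  (3.5, 0): z = -3.5
  (0.5, 1.5): z = 5.5
  (0, 1.667): z = 6.667

The minimum is at (3.5, 0) with z = -3.5.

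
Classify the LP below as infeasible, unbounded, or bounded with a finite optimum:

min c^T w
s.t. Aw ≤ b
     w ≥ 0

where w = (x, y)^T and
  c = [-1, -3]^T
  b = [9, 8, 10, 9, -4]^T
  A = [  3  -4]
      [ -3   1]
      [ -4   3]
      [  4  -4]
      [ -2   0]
Feasible point: (2, 0) satisfies every constraint, so the LP is feasible.
Direction d = (1, 1): for each constraint row a, a·d ≤ 0 —
  (3)(1) + (-4)(1) = -1 ≤ 0
  (-3)(1) + (1)(1) = -2 ≤ 0
  (-4)(1) + (3)(1) = -1 ≤ 0
  (4)(1) + (-4)(1) = 0 ≤ 0
  (-2)(1) + (0)(1) = -2 ≤ 0
and d ≥ 0, so (2, 0) + t·d stays feasible for every t ≥ 0. Along this ray z = -x - 3y changes by -4 per unit t, so z → −∞.

The LP is unbounded; z can be made arbitrarily small.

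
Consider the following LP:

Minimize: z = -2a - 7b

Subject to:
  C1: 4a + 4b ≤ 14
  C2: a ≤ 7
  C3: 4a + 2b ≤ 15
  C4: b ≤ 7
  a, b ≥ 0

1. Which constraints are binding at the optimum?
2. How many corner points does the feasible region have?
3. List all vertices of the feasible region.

1. C1, a ≥ 0
2. 3
3. (0, 0), (3.5, 0), (0, 3.5)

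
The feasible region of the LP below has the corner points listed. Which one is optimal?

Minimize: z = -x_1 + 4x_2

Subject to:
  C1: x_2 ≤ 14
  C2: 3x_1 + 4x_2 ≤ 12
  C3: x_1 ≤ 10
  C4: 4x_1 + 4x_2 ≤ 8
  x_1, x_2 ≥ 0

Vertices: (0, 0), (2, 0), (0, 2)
Evaluating z = -x_1 + 4x_2 at each vertex:
  (0, 0): z = 0
  (2, 0): z = -2
  (0, 2): z = 8

The smallest value is z = -2, attained at (2, 0).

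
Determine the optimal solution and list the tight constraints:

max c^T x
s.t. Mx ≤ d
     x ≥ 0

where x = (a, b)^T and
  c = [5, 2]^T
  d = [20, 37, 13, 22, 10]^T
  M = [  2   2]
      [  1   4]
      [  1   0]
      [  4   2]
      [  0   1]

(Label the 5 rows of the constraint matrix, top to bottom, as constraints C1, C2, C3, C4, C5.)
Optimal: a = 5.5, b = 0
Binding: C4, b ≥ 0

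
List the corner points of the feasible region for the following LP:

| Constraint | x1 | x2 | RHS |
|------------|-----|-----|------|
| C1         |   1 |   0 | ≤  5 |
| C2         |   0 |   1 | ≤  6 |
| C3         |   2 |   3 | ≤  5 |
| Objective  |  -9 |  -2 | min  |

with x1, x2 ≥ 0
Each vertex is the intersection of two constraint boundaries that also satisfies all remaining constraints:
  x1 = 0 and x2 = 0 → (0, 0)
  2x1 + 3x2 = 5 and x2 = 0 → (2.5, 0)
  2x1 + 3x2 = 5 and x1 = 0 → (0, 1.667)

Vertices: (0, 0), (2.5, 0), (0, 1.667)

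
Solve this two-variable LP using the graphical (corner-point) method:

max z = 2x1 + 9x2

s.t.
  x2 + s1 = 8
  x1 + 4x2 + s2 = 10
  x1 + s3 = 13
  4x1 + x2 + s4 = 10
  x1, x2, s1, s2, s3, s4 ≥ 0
Each vertex is the intersection of two constraint boundaries that also satisfies all remaining constraints:
  x1 = 0 and x2 = 0 → (0, 0)
  4x1 + x2 = 10 and x2 = 0 → (2.5, 0)
  x1 + 4x2 = 10 and 4x1 + x2 = 10 → (2, 2)
  x1 + 4x2 = 10 and x1 = 0 → (0, 2.5)

Evaluating z = 2x1 + 9x2 at each vertex:
  (0, 0): z = 0
  (2.5, 0): z = 5
  (2, 2): z = 22
  (0, 2.5): z = 22.5

The maximum is at (0, 2.5) with z = 22.5.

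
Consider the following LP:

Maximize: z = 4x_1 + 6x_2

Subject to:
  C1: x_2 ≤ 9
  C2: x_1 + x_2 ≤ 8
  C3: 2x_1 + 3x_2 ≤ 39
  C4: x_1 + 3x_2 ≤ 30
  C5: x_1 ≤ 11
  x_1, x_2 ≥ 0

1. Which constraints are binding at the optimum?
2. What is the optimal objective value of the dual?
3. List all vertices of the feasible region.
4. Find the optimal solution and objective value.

1. C2, x_1 ≥ 0
2. 48 (by strong duality, equal to the primal optimum)
3. (0, 0), (8, 0), (0, 8)
4. x_1 = 0, x_2 = 8, z = 48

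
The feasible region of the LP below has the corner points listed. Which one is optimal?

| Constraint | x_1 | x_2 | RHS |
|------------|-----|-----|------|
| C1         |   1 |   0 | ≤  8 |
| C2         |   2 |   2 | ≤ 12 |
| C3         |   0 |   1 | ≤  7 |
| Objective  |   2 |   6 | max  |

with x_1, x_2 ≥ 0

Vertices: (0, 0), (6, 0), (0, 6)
(0, 6) with z = 36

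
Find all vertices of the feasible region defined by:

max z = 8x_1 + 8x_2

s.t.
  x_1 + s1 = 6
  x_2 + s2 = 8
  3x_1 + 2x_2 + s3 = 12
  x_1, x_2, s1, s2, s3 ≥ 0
Each vertex is the intersection of two constraint boundaries that also satisfies all remaining constraints:
  x_1 = 0 and x_2 = 0 → (0, 0)
  3x_1 + 2x_2 = 12 and x_2 = 0 → (4, 0)
  3x_1 + 2x_2 = 12 and x_1 = 0 → (0, 6)

Vertices: (0, 0), (4, 0), (0, 6)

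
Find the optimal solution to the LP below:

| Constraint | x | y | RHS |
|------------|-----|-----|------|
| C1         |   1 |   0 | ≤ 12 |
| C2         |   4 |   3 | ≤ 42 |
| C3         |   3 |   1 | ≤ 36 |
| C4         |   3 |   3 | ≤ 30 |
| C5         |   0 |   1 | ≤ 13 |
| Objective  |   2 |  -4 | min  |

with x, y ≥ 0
Each vertex is the intersection of two constraint boundaries that also satisfies all remaining constraints:
  x = 0 and y = 0 → (0, 0)
  3x + 3y = 30 and y = 0 → (10, 0)
  3x + 3y = 30 and x = 0 → (0, 10)

Evaluating z = 2x - 4y at each vertex:
  (0, 0): z = 0
  (10, 0): z = 20
  (0, 10): z = -40

The minimum is at (0, 10) with z = -40.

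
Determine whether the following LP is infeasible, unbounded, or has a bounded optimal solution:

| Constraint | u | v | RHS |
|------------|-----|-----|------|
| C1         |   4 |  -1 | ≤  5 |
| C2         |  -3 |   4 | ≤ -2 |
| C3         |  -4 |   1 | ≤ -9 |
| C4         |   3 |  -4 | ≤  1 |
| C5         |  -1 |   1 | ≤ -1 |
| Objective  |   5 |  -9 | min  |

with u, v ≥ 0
C1 requires 4u - v ≤ 5, while C3 (-4u + v ≤ -9) is equivalent to 4u - v ≥ 9. Together they would need 9 ≤ 4u - v ≤ 5, which is impossible since 9 > 5. No point satisfies all constraints.

Infeasible — the constraint set is empty.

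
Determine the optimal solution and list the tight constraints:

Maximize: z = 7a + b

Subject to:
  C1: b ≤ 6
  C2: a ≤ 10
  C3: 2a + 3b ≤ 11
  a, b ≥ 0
Optimal: a = 5.5, b = 0
Binding: C3, b ≥ 0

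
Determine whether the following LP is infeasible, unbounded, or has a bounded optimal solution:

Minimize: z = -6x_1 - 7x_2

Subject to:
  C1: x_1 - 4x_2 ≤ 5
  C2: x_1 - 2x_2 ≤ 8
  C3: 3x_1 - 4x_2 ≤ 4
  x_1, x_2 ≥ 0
Feasible point: (0, 0) satisfies every constraint, so the LP is feasible.
Direction d = (0, 1): for each constraint row a, a·d ≤ 0 —
  (1)(0) + (-4)(1) = -4 ≤ 0
  (1)(0) + (-2)(1) = -2 ≤ 0
  (3)(0) + (-4)(1) = -4 ≤ 0
and d ≥ 0, so (0, 0) + t·d stays feasible for every t ≥ 0. Along this ray z = -6x_1 - 7x_2 changes by -7 per unit t, so z → −∞.

Unbounded: there is a feasible ray along which z → −∞.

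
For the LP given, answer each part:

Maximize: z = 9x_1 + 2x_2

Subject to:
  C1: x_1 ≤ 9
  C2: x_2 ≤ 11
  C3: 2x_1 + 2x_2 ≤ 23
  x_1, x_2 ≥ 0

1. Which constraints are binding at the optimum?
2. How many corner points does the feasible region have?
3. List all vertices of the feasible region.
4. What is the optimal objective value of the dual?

1. C1, C3
2. 5
3. (0, 0), (9, 0), (9, 2.5), (0.5, 11), (0, 11)
4. 86 (by strong duality, equal to the primal optimum)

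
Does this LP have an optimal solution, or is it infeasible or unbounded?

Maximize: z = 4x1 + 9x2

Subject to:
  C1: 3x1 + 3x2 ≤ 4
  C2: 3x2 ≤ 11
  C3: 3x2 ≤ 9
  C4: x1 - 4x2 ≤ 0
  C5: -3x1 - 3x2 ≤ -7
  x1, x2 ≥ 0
C1 requires 3x1 + 3x2 ≤ 4, while C5 (-3x1 - 3x2 ≤ -7) is equivalent to 3x1 + 3x2 ≥ 7. Together they would need 7 ≤ 3x1 + 3x2 ≤ 4, which is impossible since 7 > 4. No point satisfies all constraints.

Infeasible: no point satisfies all constraints simultaneously.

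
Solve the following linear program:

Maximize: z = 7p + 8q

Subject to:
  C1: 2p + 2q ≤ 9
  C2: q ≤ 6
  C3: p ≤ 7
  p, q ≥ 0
p = 0, q = 4.5, z = 36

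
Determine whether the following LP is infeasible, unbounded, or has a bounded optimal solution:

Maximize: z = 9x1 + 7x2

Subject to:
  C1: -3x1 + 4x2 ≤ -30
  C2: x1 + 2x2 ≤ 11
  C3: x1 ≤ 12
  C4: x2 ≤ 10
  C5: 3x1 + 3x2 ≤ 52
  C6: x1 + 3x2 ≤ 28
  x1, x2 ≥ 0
The point (11, 0) satisfies every constraint, so the LP is feasible; the constraints give x1 ≤ 12 and x2 ≤ 10, which with x1, x2 ≥ 0 keep the feasible region inside a bounded box. A feasible, bounded LP attains a finite optimum at a vertex.

Bounded optimum: z* = 99 at (11, 0).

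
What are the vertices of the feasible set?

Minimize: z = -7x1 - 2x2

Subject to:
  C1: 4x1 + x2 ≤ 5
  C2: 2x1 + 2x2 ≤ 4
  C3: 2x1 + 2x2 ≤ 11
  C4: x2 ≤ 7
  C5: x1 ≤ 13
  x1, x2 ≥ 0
Each vertex is the intersection of two constraint boundaries that also satisfies all remaining constraints:
  x1 = 0 and x2 = 0 → (0, 0)
  4x1 + x2 = 5 and x2 = 0 → (1.25, 0)
  4x1 + x2 = 5 and 2x1 + 2x2 = 4 → (1, 1)
  2x1 + 2x2 = 4 and x1 = 0 → (0, 2)

Vertices: (0, 0), (1.25, 0), (1, 1), (0, 2)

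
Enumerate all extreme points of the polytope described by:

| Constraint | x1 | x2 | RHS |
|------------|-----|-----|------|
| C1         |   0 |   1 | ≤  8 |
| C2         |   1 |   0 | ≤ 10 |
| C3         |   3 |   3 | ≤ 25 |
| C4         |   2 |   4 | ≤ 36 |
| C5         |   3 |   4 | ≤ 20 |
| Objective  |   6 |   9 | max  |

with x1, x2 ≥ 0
Each vertex is the intersection of two constraint boundaries that also satisfies all remaining constraints:
  x1 = 0 and x2 = 0 → (0, 0)
  3x1 + 4x2 = 20 and x2 = 0 → (6.667, 0)
  3x1 + 4x2 = 20 and x1 = 0 → (0, 5)

Vertices: (0, 0), (6.667, 0), (0, 5)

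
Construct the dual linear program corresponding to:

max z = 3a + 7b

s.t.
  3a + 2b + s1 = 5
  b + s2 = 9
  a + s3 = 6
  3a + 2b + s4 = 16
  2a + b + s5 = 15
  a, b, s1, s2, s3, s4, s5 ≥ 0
Minimize: z = 5y1 + 9y2 + 6y3 + 16y4 + 15y5

Subject to:
  C1: -3y1 - y3 - 3y4 - 2y5 ≤ -3
  C2: -2y1 - y2 - 2y4 - y5 ≤ -7
  y1, y2, y3, y4, y5 ≥ 0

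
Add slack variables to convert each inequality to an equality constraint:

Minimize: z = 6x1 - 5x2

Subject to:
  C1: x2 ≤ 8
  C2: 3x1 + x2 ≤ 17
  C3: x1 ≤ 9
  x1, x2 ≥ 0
min z = 6x1 - 5x2

s.t.
  x2 + s1 = 8
  3x1 + x2 + s2 = 17
  x1 + s3 = 9
  x1, x2, s1, s2, s3 ≥ 0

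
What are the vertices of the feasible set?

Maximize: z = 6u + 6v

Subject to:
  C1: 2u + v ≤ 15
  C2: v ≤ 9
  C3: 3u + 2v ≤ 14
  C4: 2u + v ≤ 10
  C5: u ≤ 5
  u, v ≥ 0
Each vertex is the intersection of two constraint boundaries that also satisfies all remaining constraints:
  u = 0 and v = 0 → (0, 0)
  3u + 2v = 14 and v = 0 → (4.667, 0)
  3u + 2v = 14 and u = 0 → (0, 7)

Vertices: (0, 0), (4.667, 0), (0, 7)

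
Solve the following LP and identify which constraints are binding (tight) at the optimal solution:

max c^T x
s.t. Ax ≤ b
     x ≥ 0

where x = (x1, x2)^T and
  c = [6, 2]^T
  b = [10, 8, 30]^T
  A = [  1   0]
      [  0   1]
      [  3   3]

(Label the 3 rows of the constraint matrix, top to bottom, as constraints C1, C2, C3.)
Optimal: x1 = 10, x2 = 0
Slack at optimum:
  C1: slack = 0 (binding)
  C2: slack = 8
  C3: slack = 0 (binding)
  x1 ≥ 0: x1 = 10
  x2 ≥ 0: x2 = 0 (binding)
Binding constraints: C1, C3, x2 ≥ 0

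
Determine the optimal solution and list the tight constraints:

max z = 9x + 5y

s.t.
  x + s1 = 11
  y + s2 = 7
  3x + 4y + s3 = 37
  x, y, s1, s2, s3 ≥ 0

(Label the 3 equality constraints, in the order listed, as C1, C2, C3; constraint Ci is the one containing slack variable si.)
Optimal: x = 11, y = 1
Slack at optimum:
  C1: slack = 0 (binding)
  C2: slack = 6
  C3: slack = 0 (binding)
  x ≥ 0: x = 11
  y ≥ 0: y = 1
Binding constraints: C1, C3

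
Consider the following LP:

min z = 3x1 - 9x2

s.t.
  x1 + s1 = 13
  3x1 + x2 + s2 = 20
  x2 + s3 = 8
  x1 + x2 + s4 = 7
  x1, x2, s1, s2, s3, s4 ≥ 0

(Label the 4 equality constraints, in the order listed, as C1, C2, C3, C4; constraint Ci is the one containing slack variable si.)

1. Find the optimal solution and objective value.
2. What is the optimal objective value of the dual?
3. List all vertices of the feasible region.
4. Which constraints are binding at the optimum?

1. x1 = 0, x2 = 7, z = -63
2. -63 (by strong duality, equal to the primal optimum)
3. (0, 0), (6.667, 0), (6.5, 0.5), (0, 7)
4. C4, x1 ≥ 0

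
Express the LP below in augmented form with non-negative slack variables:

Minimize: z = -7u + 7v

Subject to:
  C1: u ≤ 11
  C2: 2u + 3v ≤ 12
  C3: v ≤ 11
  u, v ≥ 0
min z = -7u + 7v

s.t.
  u + s1 = 11
  2u + 3v + s2 = 12
  v + s3 = 11
  u, v, s1, s2, s3 ≥ 0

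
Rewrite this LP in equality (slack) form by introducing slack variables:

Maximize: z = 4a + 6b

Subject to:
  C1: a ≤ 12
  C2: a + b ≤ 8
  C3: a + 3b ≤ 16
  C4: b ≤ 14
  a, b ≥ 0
max z = 4a + 6b

s.t.
  a + s1 = 12
  a + b + s2 = 8
  a + 3b + s3 = 16
  b + s4 = 14
  a, b, s1, s2, s3, s4 ≥ 0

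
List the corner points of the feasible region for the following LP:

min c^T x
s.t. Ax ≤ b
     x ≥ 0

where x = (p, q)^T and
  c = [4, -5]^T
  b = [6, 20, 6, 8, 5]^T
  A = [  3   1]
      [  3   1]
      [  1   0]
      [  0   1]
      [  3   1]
Each vertex is the intersection of two constraint boundaries that also satisfies all remaining constraints:
  p = 0 and q = 0 → (0, 0)
  3p + q = 5 and q = 0 → (1.667, 0)
  3p + q = 5 and p = 0 → (0, 5)

Vertices: (0, 0), (1.667, 0), (0, 5)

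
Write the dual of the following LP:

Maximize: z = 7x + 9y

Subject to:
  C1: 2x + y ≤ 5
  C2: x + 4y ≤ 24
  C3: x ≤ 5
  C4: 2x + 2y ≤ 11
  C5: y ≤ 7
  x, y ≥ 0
Minimize: z = 5y1 + 24y2 + 5y3 + 11y4 + 7y5

Subject to:
  C1: -2y1 - y2 - y3 - 2y4 ≤ -7
  C2: -y1 - 4y2 - 2y4 - y5 ≤ -9
  y1, y2, y3, y4, y5 ≥ 0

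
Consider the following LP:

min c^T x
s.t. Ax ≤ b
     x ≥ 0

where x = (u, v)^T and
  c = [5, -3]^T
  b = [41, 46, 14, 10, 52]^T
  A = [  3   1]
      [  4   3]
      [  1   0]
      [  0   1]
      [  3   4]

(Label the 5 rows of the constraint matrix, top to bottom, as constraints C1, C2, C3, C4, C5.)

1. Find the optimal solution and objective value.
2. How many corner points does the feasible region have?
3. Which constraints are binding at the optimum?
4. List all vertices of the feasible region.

1. u = 0, v = 10, z = -30
2. 4
3. C4, u ≥ 0
4. (0, 0), (11.5, 0), (4, 10), (0, 10)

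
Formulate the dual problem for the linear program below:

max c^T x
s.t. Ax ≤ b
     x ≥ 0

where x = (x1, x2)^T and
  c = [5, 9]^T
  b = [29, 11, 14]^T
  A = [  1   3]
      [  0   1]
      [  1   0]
Minimize: z = 29y1 + 11y2 + 14y3

Subject to:
  C1: -y1 - y3 ≤ -5
  C2: -3y1 - y2 ≤ -9
  y1, y2, y3 ≥ 0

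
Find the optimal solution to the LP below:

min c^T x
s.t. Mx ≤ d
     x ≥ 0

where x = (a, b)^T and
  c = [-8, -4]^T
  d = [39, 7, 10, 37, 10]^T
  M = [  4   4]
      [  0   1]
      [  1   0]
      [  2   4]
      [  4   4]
a = 2.5, b = 0, z = -20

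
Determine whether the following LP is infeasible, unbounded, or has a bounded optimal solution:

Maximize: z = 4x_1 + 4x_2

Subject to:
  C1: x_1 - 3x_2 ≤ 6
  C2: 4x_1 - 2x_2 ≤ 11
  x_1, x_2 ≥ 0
Feasible point: (0, 0) satisfies every constraint, so the LP is feasible.
Direction d = (0, 1): for each constraint row a, a·d ≤ 0 —
  (1)(0) + (-3)(1) = -3 ≤ 0
  (4)(0) + (-2)(1) = -2 ≤ 0
and d ≥ 0, so (0, 0) + t·d stays feasible for every t ≥ 0. Along this ray z = 4x_1 + 4x_2 changes by 4 per unit t, so z → +∞.

Unbounded: there is a feasible ray along which z → +∞.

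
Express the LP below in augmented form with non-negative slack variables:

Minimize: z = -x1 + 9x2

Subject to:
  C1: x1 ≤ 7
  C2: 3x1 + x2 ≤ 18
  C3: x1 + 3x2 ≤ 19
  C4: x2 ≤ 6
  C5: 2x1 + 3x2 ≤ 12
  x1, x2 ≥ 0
min z = -x1 + 9x2

s.t.
  x1 + s1 = 7
  3x1 + x2 + s2 = 18
  x1 + 3x2 + s3 = 19
  x2 + s4 = 6
  2x1 + 3x2 + s5 = 12
  x1, x2, s1, s2, s3, s4, s5 ≥ 0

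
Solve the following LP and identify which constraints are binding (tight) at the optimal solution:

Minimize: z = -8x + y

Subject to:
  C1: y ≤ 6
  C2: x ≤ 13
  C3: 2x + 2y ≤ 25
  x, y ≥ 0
Optimal: x = 12.5, y = 0
Slack at optimum:
  C1: slack = 6
  C2: slack = 0.5
  C3: slack = 0 (binding)
  x ≥ 0: x = 12.5
  y ≥ 0: y = 0 (binding)
Binding constraints: C3, y ≥ 0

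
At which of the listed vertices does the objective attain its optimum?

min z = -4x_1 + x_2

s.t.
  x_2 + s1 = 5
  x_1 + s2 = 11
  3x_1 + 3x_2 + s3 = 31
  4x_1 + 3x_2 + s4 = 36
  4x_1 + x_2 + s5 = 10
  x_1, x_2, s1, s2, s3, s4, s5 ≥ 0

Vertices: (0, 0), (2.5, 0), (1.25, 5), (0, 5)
Evaluating z = -4x_1 + x_2 at each vertex:
  (0, 0): z = 0
  (2.5, 0): z = -10
  (1.25, 5): z = 0
  (0, 5): z = 5

The smallest value is z = -10, attained at (2.5, 0).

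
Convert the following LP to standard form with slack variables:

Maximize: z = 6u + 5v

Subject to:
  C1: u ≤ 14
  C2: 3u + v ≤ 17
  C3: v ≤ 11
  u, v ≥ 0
max z = 6u + 5v

s.t.
  u + s1 = 14
  3u + v + s2 = 17
  v + s3 = 11
  u, v, s1, s2, s3 ≥ 0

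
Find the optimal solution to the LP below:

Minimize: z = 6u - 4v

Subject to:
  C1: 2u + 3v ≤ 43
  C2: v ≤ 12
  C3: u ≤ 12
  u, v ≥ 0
u = 0, v = 12, z = -48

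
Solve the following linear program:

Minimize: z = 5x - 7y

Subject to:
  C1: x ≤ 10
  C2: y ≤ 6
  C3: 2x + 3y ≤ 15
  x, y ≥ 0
Each vertex is the intersection of two constraint boundaries that also satisfies all remaining constraints:
  x = 0 and y = 0 → (0, 0)
  2x + 3y = 15 and y = 0 → (7.5, 0)
  2x + 3y = 15 and x = 0 → (0, 5)

Evaluating z = 5x - 7y at each vertex:
  (0, 0): z = 0
  (7.5, 0): z = 37.5
  (0, 5): z = -35

The minimum is at (0, 5) with z = -35.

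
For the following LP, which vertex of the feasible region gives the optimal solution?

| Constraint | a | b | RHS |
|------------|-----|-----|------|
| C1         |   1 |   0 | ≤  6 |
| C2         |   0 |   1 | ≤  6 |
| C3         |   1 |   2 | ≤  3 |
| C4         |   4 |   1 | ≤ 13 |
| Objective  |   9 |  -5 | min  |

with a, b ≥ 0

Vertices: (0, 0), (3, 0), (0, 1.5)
Evaluating z = 9a - 5b at each vertex:
  (0, 0): z = 0
  (3, 0): z = 27
  (0, 1.5): z = -7.5

The smallest value is z = -7.5, attained at (0, 1.5).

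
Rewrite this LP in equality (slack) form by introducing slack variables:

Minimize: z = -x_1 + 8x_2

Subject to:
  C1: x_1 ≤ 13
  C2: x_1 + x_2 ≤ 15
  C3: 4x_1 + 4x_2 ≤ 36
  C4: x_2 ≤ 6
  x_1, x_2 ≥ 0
min z = -x_1 + 8x_2

s.t.
  x_1 + s1 = 13
  x_1 + x_2 + s2 = 15
  4x_1 + 4x_2 + s3 = 36
  x_2 + s4 = 6
  x_1, x_2, s1, s2, s3, s4 ≥ 0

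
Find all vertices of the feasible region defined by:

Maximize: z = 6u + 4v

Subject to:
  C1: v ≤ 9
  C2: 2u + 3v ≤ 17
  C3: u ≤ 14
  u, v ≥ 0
Each vertex is the intersection of two constraint boundaries that also satisfies all remaining constraints:
  u = 0 and v = 0 → (0, 0)
  2u + 3v = 17 and v = 0 → (8.5, 0)
  2u + 3v = 17 and u = 0 → (0, 5.667)

Vertices: (0, 0), (8.5, 0), (0, 5.667)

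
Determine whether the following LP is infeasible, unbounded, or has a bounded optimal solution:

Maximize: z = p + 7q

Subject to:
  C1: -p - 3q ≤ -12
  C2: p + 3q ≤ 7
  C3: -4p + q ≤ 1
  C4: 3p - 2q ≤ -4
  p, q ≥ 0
C2 requires p + 3q ≤ 7, while C1 (-p - 3q ≤ -12) is equivalent to p + 3q ≥ 12. Together they would need 12 ≤ p + 3q ≤ 7, which is impossible since 12 > 7. No point satisfies all constraints.

The feasible region is empty; the LP is infeasible.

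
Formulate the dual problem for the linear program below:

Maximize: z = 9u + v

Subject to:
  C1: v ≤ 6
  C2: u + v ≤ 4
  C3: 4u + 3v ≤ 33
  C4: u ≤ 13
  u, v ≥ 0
Minimize: z = 6y1 + 4y2 + 33y3 + 13y4

Subject to:
  C1: -y2 - 4y3 - y4 ≤ -9
  C2: -y1 - y2 - 3y3 ≤ -1
  y1, y2, y3, y4 ≥ 0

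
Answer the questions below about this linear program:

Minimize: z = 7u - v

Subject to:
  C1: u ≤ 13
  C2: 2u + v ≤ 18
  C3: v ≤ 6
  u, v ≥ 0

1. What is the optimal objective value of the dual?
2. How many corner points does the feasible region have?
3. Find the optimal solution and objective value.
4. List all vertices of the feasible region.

1. -6 (by strong duality, equal to the primal optimum)
2. 4
3. u = 0, v = 6, z = -6
4. (0, 0), (9, 0), (6, 6), (0, 6)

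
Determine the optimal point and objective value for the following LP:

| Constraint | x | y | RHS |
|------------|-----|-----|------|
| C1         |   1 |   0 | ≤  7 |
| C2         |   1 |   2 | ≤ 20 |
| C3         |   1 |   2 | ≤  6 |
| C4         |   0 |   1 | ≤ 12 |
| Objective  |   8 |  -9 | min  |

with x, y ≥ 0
Each vertex is the intersection of two constraint boundaries that also satisfies all remaining constraints:
  x = 0 and y = 0 → (0, 0)
  x + 2y = 6 and y = 0 → (6, 0)
  x + 2y = 6 and x = 0 → (0, 3)

Evaluating z = 8x - 9y at each vertex:
  (0, 0): z = 0
  (6, 0): z = 48
  (0, 3): z = -27

The minimum is at (0, 3) with z = -27.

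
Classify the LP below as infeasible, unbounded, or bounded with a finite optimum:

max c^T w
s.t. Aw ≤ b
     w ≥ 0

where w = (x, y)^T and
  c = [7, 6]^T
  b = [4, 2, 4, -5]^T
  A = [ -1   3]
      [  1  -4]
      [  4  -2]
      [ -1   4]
One constraint requires x - 4y ≤ 2, while the constraint -x + 4y ≤ -5 is equivalent to x - 4y ≥ 5. Together they would need 5 ≤ x - 4y ≤ 2, which is impossible since 5 > 2. No point satisfies all constraints.

The feasible region is empty; the LP is infeasible.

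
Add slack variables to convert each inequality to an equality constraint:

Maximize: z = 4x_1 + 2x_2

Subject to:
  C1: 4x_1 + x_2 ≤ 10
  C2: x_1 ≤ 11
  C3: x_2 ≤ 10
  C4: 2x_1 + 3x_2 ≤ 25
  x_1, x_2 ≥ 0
max z = 4x_1 + 2x_2

s.t.
  4x_1 + x_2 + s1 = 10
  x_1 + s2 = 11
  x_2 + s3 = 10
  2x_1 + 3x_2 + s4 = 25
  x_1, x_2, s1, s2, s3, s4 ≥ 0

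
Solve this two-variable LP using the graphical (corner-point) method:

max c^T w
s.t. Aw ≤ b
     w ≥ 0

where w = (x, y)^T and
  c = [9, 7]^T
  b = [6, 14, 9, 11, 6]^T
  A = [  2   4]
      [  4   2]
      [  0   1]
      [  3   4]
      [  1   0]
x = 3, y = 0, z = 27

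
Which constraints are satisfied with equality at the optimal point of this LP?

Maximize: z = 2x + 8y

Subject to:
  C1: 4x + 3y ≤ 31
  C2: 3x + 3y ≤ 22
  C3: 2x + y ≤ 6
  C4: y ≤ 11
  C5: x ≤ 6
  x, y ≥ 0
Optimal: x = 0, y = 6
Slack at optimum:
  C1: slack = 13
  C2: slack = 4
  C3: slack = 0 (binding)
  C4: slack = 5
  C5: slack = 6
  x ≥ 0: x = 0 (binding)
  y ≥ 0: y = 6
Binding constraints: C3, x ≥ 0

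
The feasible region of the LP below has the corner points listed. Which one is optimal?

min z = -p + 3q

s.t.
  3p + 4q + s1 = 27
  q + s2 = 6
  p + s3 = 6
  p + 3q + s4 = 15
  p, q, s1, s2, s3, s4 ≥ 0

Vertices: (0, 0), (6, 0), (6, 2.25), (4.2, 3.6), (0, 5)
(6, 0) with z = -6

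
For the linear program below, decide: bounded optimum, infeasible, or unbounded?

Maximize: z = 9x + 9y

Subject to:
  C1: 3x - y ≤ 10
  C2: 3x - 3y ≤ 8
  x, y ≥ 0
Feasible point: (0, 0) satisfies every constraint, so the LP is feasible.
Direction d = (0, 1): for each constraint row a, a·d ≤ 0 —
  (3)(0) + (-1)(1) = -1 ≤ 0
  (3)(0) + (-3)(1) = -3 ≤ 0
and d ≥ 0, so (0, 0) + t·d stays feasible for every t ≥ 0. Along this ray z = 9x + 9y changes by 9 per unit t, so z → +∞.

Unbounded: there is a feasible ray along which z → +∞.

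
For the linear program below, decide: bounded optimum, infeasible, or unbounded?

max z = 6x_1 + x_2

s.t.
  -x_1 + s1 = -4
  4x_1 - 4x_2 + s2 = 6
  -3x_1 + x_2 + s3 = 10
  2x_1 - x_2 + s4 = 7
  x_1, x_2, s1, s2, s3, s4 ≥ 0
Feasible point: (4, 3) satisfies every constraint, so the LP is feasible.
Direction d = (1, 3): for each constraint row a, a·d ≤ 0 —
  (-1)(1) + (0)(3) = -1 ≤ 0
  (4)(1) + (-4)(3) = -8 ≤ 0
  (-3)(1) + (1)(3) = 0 ≤ 0
  (2)(1) + (-1)(3) = -1 ≤ 0
and d ≥ 0, so (4, 3) + t·d stays feasible for every t ≥ 0. Along this ray z = 6x_1 + x_2 changes by 9 per unit t, so z → +∞.

Unbounded: there is a feasible ray along which z → +∞.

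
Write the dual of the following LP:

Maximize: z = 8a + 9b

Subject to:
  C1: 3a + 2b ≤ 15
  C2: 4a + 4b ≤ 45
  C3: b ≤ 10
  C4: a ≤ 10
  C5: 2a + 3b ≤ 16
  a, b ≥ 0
Minimize: z = 15y1 + 45y2 + 10y3 + 10y4 + 16y5

Subject to:
  C1: -3y1 - 4y2 - y4 - 2y5 ≤ -8
  C2: -2y1 - 4y2 - y3 - 3y5 ≤ -9
  y1, y2, y3, y4, y5 ≥ 0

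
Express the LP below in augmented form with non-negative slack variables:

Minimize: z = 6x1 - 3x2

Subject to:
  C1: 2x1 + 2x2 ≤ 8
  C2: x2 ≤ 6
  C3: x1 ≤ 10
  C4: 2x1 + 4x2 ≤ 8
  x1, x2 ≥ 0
min z = 6x1 - 3x2

s.t.
  2x1 + 2x2 + s1 = 8
  x2 + s2 = 6
  x1 + s3 = 10
  2x1 + 4x2 + s4 = 8
  x1, x2, s1, s2, s3, s4 ≥ 0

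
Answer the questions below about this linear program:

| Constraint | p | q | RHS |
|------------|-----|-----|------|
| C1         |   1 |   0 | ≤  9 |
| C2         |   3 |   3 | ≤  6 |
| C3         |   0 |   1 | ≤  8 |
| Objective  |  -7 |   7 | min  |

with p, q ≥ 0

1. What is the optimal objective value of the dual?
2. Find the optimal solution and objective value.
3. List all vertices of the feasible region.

1. -14 (by strong duality, equal to the primal optimum)
2. p = 2, q = 0, z = -14
3. (0, 0), (2, 0), (0, 2)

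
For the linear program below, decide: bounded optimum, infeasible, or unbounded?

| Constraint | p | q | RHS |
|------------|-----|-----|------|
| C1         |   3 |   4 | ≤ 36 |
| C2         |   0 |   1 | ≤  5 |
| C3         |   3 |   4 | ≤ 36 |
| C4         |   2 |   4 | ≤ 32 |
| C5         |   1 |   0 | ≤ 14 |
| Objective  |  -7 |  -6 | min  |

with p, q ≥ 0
The point (12, 0) satisfies every constraint, so the LP is feasible; the constraints give p ≤ 14 and q ≤ 5, which with p, q ≥ 0 keep the feasible region inside a bounded box. A feasible, bounded LP attains a finite optimum at a vertex.

Evaluating z = -7p - 6q at each vertex:
  (0, 0): z = 0
  (12, 0): z = -84
  (5.333, 5): z = -67.33
  (0, 5): z = -30

The LP has an optimal solution: (12, 0) with z = -84.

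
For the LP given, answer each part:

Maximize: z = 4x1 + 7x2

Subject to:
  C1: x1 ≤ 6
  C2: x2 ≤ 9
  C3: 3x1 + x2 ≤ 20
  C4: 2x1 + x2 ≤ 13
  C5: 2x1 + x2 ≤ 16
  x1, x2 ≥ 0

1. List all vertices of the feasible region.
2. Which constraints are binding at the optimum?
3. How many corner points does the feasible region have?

1. (0, 0), (6, 0), (6, 1), (2, 9), (0, 9)
2. C2, C4
3. 5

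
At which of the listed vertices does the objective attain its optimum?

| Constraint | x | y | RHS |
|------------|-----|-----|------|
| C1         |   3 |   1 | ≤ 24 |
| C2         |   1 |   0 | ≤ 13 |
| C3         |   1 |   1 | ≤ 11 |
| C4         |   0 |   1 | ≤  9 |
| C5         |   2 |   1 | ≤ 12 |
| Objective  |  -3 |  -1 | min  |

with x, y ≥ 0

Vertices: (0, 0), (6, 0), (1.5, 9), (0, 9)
Evaluating z = -3x - y at each vertex:
  (0, 0): z = 0
  (6, 0): z = -18
  (1.5, 9): z = -13.5
  (0, 9): z = -9

The smallest value is z = -18, attained at (6, 0).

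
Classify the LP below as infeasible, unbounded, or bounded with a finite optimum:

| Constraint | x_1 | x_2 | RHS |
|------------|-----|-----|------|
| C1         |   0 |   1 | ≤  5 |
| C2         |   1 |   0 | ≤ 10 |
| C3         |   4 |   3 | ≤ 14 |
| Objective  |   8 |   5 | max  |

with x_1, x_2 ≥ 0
The point (3.5, 0) satisfies every constraint, so the LP is feasible; the constraints give x_1 ≤ 10 and x_2 ≤ 5, which with x_1, x_2 ≥ 0 keep the feasible region inside a bounded box. A feasible, bounded LP attains a finite optimum at a vertex.

Feasible with finite optimum z* = 28 at (3.5, 0).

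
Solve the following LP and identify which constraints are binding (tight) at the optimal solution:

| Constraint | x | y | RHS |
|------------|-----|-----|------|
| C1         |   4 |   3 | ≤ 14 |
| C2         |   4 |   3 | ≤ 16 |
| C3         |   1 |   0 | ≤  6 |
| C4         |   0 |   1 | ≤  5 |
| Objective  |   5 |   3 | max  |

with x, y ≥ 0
Optimal: x = 3.5, y = 0
Slack at optimum:
  C1: slack = 0 (binding)
  C2: slack = 2
  C3: slack = 2.5
  C4: slack = 5
  x ≥ 0: x = 3.5
  y ≥ 0: y = 0 (binding)
Binding constraints: C1, y ≥ 0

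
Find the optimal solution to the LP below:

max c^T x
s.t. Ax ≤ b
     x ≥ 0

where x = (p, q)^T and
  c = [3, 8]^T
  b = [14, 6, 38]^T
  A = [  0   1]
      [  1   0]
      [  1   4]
Each vertex is the intersection of two constraint boundaries that also satisfies all remaining constraints:
  p = 0 and q = 0 → (0, 0)
  p = 6 and q = 0 → (6, 0)
  p = 6 and p + 4q = 38 → (6, 8)
  p + 4q = 38 and p = 0 → (0, 9.5)

Evaluating z = 3p + 8q at each vertex:
  (0, 0): z = 0
  (6, 0): z = 18
  (6, 8): z = 82
  (0, 9.5): z = 76

The maximum is at (6, 8) with z = 82.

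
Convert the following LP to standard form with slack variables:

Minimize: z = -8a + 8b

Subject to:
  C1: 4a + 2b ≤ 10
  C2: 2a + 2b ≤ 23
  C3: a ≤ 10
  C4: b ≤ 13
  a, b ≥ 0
min z = -8a + 8b

s.t.
  4a + 2b + s1 = 10
  2a + 2b + s2 = 23
  a + s3 = 10
  b + s4 = 13
  a, b, s1, s2, s3, s4 ≥ 0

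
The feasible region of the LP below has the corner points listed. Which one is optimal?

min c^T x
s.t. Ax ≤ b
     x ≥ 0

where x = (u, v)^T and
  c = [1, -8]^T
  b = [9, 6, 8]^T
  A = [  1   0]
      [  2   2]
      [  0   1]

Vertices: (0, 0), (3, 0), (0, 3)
(0, 3) with z = -24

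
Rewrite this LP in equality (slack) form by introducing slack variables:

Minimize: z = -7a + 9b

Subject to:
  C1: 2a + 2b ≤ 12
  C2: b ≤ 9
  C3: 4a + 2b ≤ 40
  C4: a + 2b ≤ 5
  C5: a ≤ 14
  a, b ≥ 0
min z = -7a + 9b

s.t.
  2a + 2b + s1 = 12
  b + s2 = 9
  4a + 2b + s3 = 40
  a + 2b + s4 = 5
  a + s5 = 14
  a, b, s1, s2, s3, s4, s5 ≥ 0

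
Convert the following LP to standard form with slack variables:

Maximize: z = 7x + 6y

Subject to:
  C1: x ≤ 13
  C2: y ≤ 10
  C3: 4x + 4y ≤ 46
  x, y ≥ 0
max z = 7x + 6y

s.t.
  x + s1 = 13
  y + s2 = 10
  4x + 4y + s3 = 46
  x, y, s1, s2, s3 ≥ 0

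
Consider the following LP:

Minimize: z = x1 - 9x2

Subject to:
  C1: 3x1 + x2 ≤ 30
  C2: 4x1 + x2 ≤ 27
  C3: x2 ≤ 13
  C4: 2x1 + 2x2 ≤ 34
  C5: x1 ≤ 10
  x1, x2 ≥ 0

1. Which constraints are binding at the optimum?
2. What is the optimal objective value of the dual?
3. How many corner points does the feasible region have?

1. C3, x1 ≥ 0
2. -117 (by strong duality, equal to the primal optimum)
3. 4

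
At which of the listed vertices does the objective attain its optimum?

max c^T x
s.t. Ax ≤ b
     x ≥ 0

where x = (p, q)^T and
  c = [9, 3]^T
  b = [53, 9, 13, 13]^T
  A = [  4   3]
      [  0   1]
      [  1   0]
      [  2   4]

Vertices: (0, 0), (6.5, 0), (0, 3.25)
Evaluating z = 9p + 3q at each vertex:
  (0, 0): z = 0
  (6.5, 0): z = 58.5
  (0, 3.25): z = 9.75

The largest value is z = 58.5, attained at (6.5, 0).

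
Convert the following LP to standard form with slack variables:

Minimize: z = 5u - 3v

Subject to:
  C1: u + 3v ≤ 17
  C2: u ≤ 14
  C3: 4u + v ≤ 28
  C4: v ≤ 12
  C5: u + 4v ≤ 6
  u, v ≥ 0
min z = 5u - 3v

s.t.
  u + 3v + s1 = 17
  u + s2 = 14
  4u + v + s3 = 28
  v + s4 = 12
  u + 4v + s5 = 6
  u, v, s1, s2, s3, s4, s5 ≥ 0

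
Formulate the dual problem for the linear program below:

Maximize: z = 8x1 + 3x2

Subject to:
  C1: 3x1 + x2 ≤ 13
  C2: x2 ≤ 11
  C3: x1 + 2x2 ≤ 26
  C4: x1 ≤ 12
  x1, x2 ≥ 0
Minimize: z = 13y1 + 11y2 + 26y3 + 12y4

Subject to:
  C1: -3y1 - y3 - y4 ≤ -8
  C2: -y1 - y2 - 2y3 ≤ -3
  y1, y2, y3, y4 ≥ 0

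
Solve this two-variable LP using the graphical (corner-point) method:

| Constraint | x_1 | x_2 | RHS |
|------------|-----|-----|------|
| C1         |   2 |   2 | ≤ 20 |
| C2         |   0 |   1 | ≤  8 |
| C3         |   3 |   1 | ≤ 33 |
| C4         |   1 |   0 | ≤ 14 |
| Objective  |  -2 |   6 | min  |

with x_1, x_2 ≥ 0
x_1 = 10, x_2 = 0, z = -20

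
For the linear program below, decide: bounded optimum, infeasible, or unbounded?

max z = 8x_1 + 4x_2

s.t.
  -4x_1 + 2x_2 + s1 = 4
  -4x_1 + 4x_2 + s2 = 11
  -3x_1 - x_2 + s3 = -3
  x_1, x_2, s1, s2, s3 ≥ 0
Feasible point: (1, 0) satisfies every constraint, so the LP is feasible.
Direction d = (1, 0): for each constraint row a, a·d ≤ 0 —
  (-4)(1) + (2)(0) = -4 ≤ 0
  (-4)(1) + (4)(0) = -4 ≤ 0
  (-3)(1) + (-1)(0) = -3 ≤ 0
and d ≥ 0, so (1, 0) + t·d stays feasible for every t ≥ 0. Along this ray z = 8x_1 + 4x_2 changes by 8 per unit t, so z → +∞.

The LP is unbounded; z can be made arbitrarily large.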